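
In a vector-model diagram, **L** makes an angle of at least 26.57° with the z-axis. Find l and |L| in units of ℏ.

l = 4, |L| = 2√5 ℏ ≈ 4.472ℏ

cos θ_min = l/√(l(l+1)) = √(l/(l+1)), so l/(l+1) = cos²(26.57°) = 0.7999.
l = cos²θ/sin²θ ≈ 4.
Then |L| = ℏ√(4·5) = 2√5 ℏ.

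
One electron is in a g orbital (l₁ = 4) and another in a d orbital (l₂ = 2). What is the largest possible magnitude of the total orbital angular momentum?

|L_tot|_max = √42 ℏ ≈ 6.481ℏ

L runs from |4 − 2| = 2 to 4 + 2 = 6.
So L can be 2, 3, 4, 5, 6.
The largest magnitude corresponds to L = 6: |L_tot| = ℏ√(6·7) = √42 ℏ.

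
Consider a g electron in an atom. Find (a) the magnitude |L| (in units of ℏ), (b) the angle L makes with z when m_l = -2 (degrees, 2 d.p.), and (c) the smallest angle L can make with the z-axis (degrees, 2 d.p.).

For a g orbital, l = 4.
|L| = ℏ√(4·5) = 2√5 ℏ ≈ 4.472ℏ.
For m_l = -2: cos θ = -2/√20, θ ≈ 116.57°.
cos θ_min = 4/√20, so θ_min ≈ 26.57°.

|L| = 2√5 ℏ ≈ 4.472ℏ; θ(m_l=-2) ≈ 116.57°; θ_min ≈ 26.57°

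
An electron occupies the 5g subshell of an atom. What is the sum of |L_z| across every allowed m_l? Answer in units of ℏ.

Σ|L_z| = 20 ℏ

5g means n = 5, l = 4.
m_l ∈ {-4, -3, -2, -1, 0, 1, 2, 3, 4}.
Σ|m_l| = 2·4(4+1)/2 = 20.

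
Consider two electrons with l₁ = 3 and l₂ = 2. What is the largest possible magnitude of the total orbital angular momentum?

The total orbital quantum number L ranges from |l₁ − l₂| to l₁ + l₂ in integer steps.
L ∈ {1, 2, 3, 4, 5}.
The largest magnitude corresponds to L = 5: |L_tot| = ℏ√(5·6) = √30 ℏ.

|L_tot|_max = √30 ℏ ≈ 5.477ℏ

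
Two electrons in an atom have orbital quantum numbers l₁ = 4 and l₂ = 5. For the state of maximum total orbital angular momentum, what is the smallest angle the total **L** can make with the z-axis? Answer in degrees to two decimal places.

θ_min ≈ 18.43°

The total orbital quantum number L ranges from |l₁ − l₂| to l₁ + l₂ in integer steps.
So L can be 1, 2, 3, 4, 5, 6, 7, 8, 9.
The maximum is L = 9, with |L_tot| = ℏ√(9·10) = 3√10 ℏ.
The minimum angle with z is arccos(9/√90) ≈ 18.43°.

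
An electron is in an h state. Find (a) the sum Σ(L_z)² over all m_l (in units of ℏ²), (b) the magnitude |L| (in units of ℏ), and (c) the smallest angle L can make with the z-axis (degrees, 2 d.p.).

Σ(L_z)² = 110 ℏ²; |L| = √30 ℏ ≈ 5.477ℏ; θ_min ≈ 24.09°

An h state has l = 5.
Σ m_l² = 110, so Σ(L_z)² = 110 ℏ².
|L| = ℏ√(5·6) = √30 ℏ ≈ 5.477ℏ.
cos θ_min = 5/√30, so θ_min ≈ 24.09°.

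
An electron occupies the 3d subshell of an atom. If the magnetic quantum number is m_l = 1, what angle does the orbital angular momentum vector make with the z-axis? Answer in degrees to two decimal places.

3d means n = 3, l = 2.
|L| = √(l(l+1)) ℏ = √6 ℏ.
L_z = m_l ℏ = 1ℏ.
cos θ = L_z/|L| = 1/√6, so θ ≈ 65.91°.

θ ≈ 65.91°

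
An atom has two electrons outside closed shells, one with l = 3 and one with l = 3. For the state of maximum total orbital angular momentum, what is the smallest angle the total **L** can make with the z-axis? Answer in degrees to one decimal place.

θ_min ≈ 22.2°

Angular momentum addition gives L = |l₁ − l₂|, …, l₁ + l₂.
Allowed values: L = 0, 1, 2, 3, 4, 5, 6.
The maximum is L = 6, with |L_tot| = ℏ√(6·7) = √42 ℏ.
The minimum angle with z is arccos(6/√42) ≈ 22.2°.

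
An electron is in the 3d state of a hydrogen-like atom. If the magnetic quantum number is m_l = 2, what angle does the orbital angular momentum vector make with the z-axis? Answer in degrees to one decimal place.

For 3d, l = 2.
|L|² = l(l+1)ℏ² = 6ℏ², so |L| = √6 ℏ.
L_z = m_l ℏ = 2ℏ.
cos θ = L_z/|L| = 2/√6, so θ ≈ 35.3°.

θ ≈ 35.3°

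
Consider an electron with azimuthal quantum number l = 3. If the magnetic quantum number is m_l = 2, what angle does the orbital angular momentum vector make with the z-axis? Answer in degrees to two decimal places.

θ ≈ 54.74°

|L|² = l(l+1)ℏ² = 12ℏ², so |L| = 2√3 ℏ.
L_z = m_l ℏ = 2ℏ.
cos θ = L_z/|L| = 2/√12, so θ ≈ 54.74°.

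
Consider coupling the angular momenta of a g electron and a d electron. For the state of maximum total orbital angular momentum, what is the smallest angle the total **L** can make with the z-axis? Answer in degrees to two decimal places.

θ_min ≈ 22.21°

By the triangle rule, |l₁ − l₂| ≤ L ≤ l₁ + l₂.
L ∈ {2, 3, 4, 5, 6}.
The maximum is L = 6, with |L_tot| = ℏ√(6·7) = √42 ℏ.
The minimum angle with z is arccos(6/√42) ≈ 22.21°.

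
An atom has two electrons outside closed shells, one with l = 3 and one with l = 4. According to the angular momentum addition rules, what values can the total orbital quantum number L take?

Angular momentum addition gives L = |l₁ − l₂|, …, l₁ + l₂.
L ∈ {1, 2, 3, 4, 5, 6, 7}.

L = 1, 2, 3, 4, 5, 6, 7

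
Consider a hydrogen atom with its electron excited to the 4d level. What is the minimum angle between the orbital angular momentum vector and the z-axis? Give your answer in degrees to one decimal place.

θ_min ≈ 35.3°

The 4d level has l = 2.
|L|² = l(l+1)ℏ² = 6ℏ², so |L| = √6 ℏ.
The smallest angle corresponds to the largest L_z, i.e. m_l = l = 2, giving L_z = 2ℏ.
cos θ_min = 2/√6, so θ_min ≈ 35.3°.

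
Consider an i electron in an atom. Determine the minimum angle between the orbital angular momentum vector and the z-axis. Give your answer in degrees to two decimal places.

θ_min ≈ 22.21°

For an i orbital, l = 6.
|L| = ℏ√(l(l+1)) = √42 ℏ.
The smallest angle corresponds to the largest L_z, i.e. m_l = l = 6, giving L_z = 6ℏ.
cos θ_min = 6/√42, so θ_min ≈ 22.21°.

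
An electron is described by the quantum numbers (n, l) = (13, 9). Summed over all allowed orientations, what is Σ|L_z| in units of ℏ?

m_l runs from −9 to 9, i.e. {-9, -8, -7, -6, -5, -4, -3, -2, -1, 0, 1, 2, 3, 4, 5, 6, 7, 8, 9}.
Σ|m_l| = 2·9(9+1)/2 = 90.

Σ|L_z| = 90 ℏ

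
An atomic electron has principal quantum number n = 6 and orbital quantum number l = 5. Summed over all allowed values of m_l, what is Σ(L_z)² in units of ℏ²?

m_l runs from −5 to 5, i.e. {-5, -4, -3, -2, -1, 0, 1, 2, 3, 4, 5}.
Summing m² from −5 to 5: Σ m_l² = 110.

Σ(L_z)² = 110 ℏ²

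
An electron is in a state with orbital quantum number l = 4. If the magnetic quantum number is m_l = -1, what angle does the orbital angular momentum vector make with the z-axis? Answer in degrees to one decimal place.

θ ≈ 102.9°

|L|² = l(l+1)ℏ² = 20ℏ², so |L| = 2√5 ℏ.
L_z = m_l ℏ = −1ℏ.
cos θ = L_z/|L| = -1/√20, so θ ≈ 102.9°.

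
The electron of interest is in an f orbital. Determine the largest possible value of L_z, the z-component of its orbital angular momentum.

An f state has l = 3.
L_z = m_l ℏ with m_l ∈ {−3, …, 3}; the maximum is m_l = 3.

L_z,max = 3ℏ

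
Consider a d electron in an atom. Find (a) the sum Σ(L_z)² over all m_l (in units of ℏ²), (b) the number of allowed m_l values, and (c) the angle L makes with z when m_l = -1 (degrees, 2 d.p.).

Σ(L_z)² = 10 ℏ²; 5 values; θ(m_l=-1) ≈ 114.09°

For a d orbital, l = 2.
Σ m_l² = 10, so Σ(L_z)² = 10 ℏ².
There are 2l+1 = 5 values of m_l.
For m_l = -1: cos θ = -1/√6, θ ≈ 114.09°.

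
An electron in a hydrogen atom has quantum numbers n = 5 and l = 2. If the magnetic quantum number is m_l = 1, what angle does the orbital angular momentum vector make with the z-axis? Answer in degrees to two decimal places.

θ ≈ 65.91°

|L| = ℏ√(l(l+1)) = √6 ℏ.
L_z = m_l ℏ = 1ℏ.
cos θ = L_z/|L| = 1/√6, so θ ≈ 65.91°.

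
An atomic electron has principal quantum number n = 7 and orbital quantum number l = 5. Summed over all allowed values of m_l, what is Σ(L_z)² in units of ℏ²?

Σ(L_z)² = 110 ℏ²

m_l ∈ {-5, -4, -3, -2, -1, 0, 1, 2, 3, 4, 5}.
Σ m_l² = l(l+1)(2l+1)/3 = 5·6·11/3 = 110.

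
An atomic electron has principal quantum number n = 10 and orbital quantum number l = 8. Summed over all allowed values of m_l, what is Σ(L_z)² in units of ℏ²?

m_l runs from −8 to 8, i.e. {-8, -7, -6, -5, -4, -3, -2, -1, 0, 1, 2, 3, 4, 5, 6, 7, 8}.
Σ m_l² = 2·(1 + 4 + 9 + 16 + 25 + 36 + 49 + 64) = 408.

Σ(L_z)² = 408 ℏ²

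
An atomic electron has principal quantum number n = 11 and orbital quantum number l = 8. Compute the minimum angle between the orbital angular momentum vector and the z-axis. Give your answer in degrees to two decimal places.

|L| = ℏ√(l(l+1)) = 6√2 ℏ.
The smallest angle corresponds to the largest L_z, i.e. m_l = l = 8, giving L_z = 8ℏ.
cos θ_min = 8/√72, so θ_min ≈ 19.47°.

θ_min ≈ 19.47°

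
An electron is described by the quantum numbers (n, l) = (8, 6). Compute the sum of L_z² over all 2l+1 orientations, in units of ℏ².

Σ(L_z)² = 182 ℏ²

The allowed m_l values are -6, -5, -4, -3, -2, -1, 0, 1, 2, 3, 4, 5, 6.
Summing m² from −6 to 6: Σ m_l² = 182.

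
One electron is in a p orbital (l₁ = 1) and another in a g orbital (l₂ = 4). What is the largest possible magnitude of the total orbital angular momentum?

L runs from |1 − 4| = 3 to 1 + 4 = 5.
Allowed values: L = 3, 4, 5.
The largest magnitude corresponds to L = 5: |L_tot| = ℏ√(5·6) = √30 ℏ.

|L_tot|_max = √30 ℏ ≈ 5.477ℏ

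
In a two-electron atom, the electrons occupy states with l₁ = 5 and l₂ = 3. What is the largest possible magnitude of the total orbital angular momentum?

The total orbital quantum number L ranges from |l₁ − l₂| to l₁ + l₂ in integer steps.
Allowed values: L = 2, 3, 4, 5, 6, 7, 8.
The largest magnitude corresponds to L = 8: |L_tot| = ℏ√(8·9) = 6√2 ℏ.

|L_tot|_max = 6√2 ℏ ≈ 8.485ℏ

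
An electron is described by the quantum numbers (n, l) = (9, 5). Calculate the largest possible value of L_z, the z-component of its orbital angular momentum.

L_z,max = 5ℏ

L_z = m_l ℏ with m_l ∈ {−5, …, 5}; the maximum is m_l = 5.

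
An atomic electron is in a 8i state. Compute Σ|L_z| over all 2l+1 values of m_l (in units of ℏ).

For 8i, l = 6.
The allowed m_l values are -6, -5, -4, -3, -2, -1, 0, 1, 2, 3, 4, 5, 6.
Σ|m_l| = 2(1+2+…+6) = 42.

Σ|L_z| = 42 ℏ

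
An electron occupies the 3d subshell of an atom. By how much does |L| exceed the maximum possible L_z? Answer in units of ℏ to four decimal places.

The 3d subshell has l = 2.
|L| = √6 ℏ ≈ 2.4495ℏ, while L_z,max = lℏ = 2ℏ.
The difference is (√6 − 2)ℏ ≈ 0.4495ℏ.

|L| − L_z,max ≈ 0.4495ℏ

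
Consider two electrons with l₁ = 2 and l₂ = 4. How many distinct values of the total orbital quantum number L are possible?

5

Angular momentum addition gives L = |l₁ − l₂|, …, l₁ + l₂.
So L can be 2, 3, 4, 5, 6.
That is 5 values.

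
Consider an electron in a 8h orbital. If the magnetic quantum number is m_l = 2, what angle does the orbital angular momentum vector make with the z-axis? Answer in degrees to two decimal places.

θ ≈ 68.58°

For 8h, l = 5.
|L|² = l(l+1)ℏ² = 30ℏ², so |L| = √30 ℏ.
L_z = m_l ℏ = 2ℏ.
cos θ = L_z/|L| = 2/√30, so θ ≈ 68.58°.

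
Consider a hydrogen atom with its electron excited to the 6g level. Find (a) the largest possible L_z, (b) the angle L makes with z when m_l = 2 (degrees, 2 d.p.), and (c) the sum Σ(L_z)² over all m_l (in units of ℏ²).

L_z,max = 4ℏ; θ(m_l=2) ≈ 63.43°; Σ(L_z)² = 60 ℏ²

The 6g level has l = 4.
L_z,max = lℏ = 4ℏ.
For m_l = 2: cos θ = 2/√20, θ ≈ 63.43°.
Σ m_l² = 60, so Σ(L_z)² = 60 ℏ².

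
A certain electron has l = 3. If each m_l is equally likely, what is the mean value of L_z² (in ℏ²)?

⟨L_z²⟩ = 4 ℏ²

The allowed m_l values are -3, -2, -1, 0, 1, 2, 3.
⟨L_z²⟩ = ℏ²·l(l+1)/3 = 4ℏ².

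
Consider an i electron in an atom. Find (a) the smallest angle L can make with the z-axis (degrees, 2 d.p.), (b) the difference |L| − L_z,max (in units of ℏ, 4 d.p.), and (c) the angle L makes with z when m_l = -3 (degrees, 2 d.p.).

The letter i corresponds to l = 6.
cos θ_min = 6/√42, so θ_min ≈ 22.21°.
|L| − L_z,max = (√42 − 6)ℏ ≈ 0.4807ℏ.
For m_l = -3: cos θ = -3/√42, θ ≈ 117.58°.

θ_min ≈ 22.21°; |L|−L_z,max ≈ 0.4807ℏ; θ(m_l=-3) ≈ 117.58°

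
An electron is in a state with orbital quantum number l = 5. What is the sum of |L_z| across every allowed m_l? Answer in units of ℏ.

m_l ∈ {-5, -4, -3, -2, -1, 0, 1, 2, 3, 4, 5}.
Σ|m_l| = l(l+1) = 30.

Σ|L_z| = 30 ℏ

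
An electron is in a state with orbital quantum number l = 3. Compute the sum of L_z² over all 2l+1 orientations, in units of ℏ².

Σ(L_z)² = 28 ℏ²

The allowed m_l values are -3, -2, -1, 0, 1, 2, 3.
Σ m_l² = l(l+1)(2l+1)/3 = 3·4·7/3 = 28.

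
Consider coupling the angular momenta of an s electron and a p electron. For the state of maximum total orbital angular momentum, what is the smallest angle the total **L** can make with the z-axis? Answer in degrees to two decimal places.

θ_min ≈ 45.00°

L runs from |0 − 1| = 1 to 0 + 1 = 1.
So L can be 1.
The maximum is L = 1, with |L_tot| = ℏ√(1·2) = √2 ℏ.
The minimum angle with z is arccos(1/√2) ≈ 45.00°.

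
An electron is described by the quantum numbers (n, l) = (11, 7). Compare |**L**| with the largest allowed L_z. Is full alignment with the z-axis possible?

No: L_z,max = 7ℏ < |L| = 2√14 ℏ ≈ 7.483ℏ

|L| = 2√14 ℏ ≈ 7.4833ℏ, while L_z,max = lℏ = 7ℏ.
Since |L| > L_z,max, the vector can never point exactly along z; the closest it comes is θ_min = arccos(7/√56) ≈ 20.7°.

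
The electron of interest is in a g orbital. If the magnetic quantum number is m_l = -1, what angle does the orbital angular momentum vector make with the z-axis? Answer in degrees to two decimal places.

θ ≈ 102.92°

A g state has l = 4.
|L| = √(l(l+1)) ℏ = 2√5 ℏ.
L_z = m_l ℏ = −1ℏ.
cos θ = L_z/|L| = -1/√20, so θ ≈ 102.92°.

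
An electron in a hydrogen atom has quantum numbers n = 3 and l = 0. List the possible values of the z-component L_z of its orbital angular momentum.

L_z = m_l ℏ with m_l ranging from −l to +l in integer steps.
For l = 0: m_l ∈ {0}.

L_z ∈ {0}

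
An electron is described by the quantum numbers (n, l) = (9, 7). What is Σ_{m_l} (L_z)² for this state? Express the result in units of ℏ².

Σ(L_z)² = 280 ℏ²

m_l ∈ {-7, -6, -5, -4, -3, -2, -1, 0, 1, 2, 3, 4, 5, 6, 7}.
Σ m_l² = 2·(1 + 4 + 9 + 16 + 25 + 36 + 49) = 280.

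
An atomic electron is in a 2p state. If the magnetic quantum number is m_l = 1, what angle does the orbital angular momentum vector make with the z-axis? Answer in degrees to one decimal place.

2p means n = 2, l = 1.
|L| = ℏ√(l(l+1)) = √2 ℏ.
L_z = m_l ℏ = 1ℏ.
cos θ = L_z/|L| = 1/√2, so θ ≈ 45.0°.

θ ≈ 45.0°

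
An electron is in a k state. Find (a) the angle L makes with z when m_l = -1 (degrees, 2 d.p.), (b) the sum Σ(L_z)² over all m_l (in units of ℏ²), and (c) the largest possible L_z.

θ(m_l=-1) ≈ 97.68°; Σ(L_z)² = 280 ℏ²; L_z,max = 7ℏ

A k state has l = 7.
For m_l = -1: cos θ = -1/√56, θ ≈ 97.68°.
Σ m_l² = 280, so Σ(L_z)² = 280 ℏ².
L_z,max = lℏ = 7ℏ.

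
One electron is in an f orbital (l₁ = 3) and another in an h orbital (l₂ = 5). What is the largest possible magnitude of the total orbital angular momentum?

|L_tot|_max = 6√2 ℏ ≈ 8.485ℏ

The total orbital quantum number L ranges from |l₁ − l₂| to l₁ + l₂ in integer steps.
Allowed values: L = 2, 3, 4, 5, 6, 7, 8.
The largest magnitude corresponds to L = 8: |L_tot| = ℏ√(8·9) = 6√2 ℏ.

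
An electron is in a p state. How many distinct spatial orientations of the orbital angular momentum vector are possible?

3

For a p orbital, l = 1.
The number of m_l values is 2l + 1 = 2·1 + 1 = 3.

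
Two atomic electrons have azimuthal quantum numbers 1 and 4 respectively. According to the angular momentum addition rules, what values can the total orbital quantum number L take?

L runs from |1 − 4| = 3 to 1 + 4 = 5.
So L can be 3, 4, 5.

L = 3, 4, 5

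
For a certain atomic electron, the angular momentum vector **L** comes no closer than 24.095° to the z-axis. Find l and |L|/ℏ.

l = 5, |L| = √30 ℏ ≈ 5.477ℏ

At minimum angle, m_l = l, so cos θ = l/√(l(l+1)); cos²θ = l/(l+1) = 0.8333.
Thus l = 0.8333/(1 − 0.8333) ≈ 5.
Then |L| = ℏ√(5·6) = √30 ℏ.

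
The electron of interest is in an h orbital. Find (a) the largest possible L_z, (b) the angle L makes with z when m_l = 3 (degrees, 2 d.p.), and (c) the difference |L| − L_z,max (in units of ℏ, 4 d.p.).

L_z,max = 5ℏ; θ(m_l=3) ≈ 56.79°; |L|−L_z,max ≈ 0.4772ℏ

The letter h corresponds to l = 5.
L_z,max = lℏ = 5ℏ.
For m_l = 3: cos θ = 3/√30, θ ≈ 56.79°.
|L| − L_z,max = (√30 − 5)ℏ ≈ 0.4772ℏ.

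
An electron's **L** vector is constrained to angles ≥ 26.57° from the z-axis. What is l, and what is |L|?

l = 4, |L| = 2√5 ℏ ≈ 4.472ℏ

cos θ_min = l/√(l(l+1)) = √(l/(l+1)), so l/(l+1) = cos²(26.57°) = 0.7999.
Solving: l = 4.
Then |L| = ℏ√(4·5) = 2√5 ℏ.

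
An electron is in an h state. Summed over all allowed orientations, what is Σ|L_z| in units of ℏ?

Σ|L_z| = 30 ℏ

H corresponds to l = 5.
m_l runs from −5 to 5, i.e. {-5, -4, -3, -2, -1, 0, 1, 2, 3, 4, 5}.
Σ|m_l| = 2·5(5+1)/2 = 30.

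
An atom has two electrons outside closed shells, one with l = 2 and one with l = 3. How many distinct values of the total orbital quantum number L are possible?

L runs from |2 − 3| = 1 to 2 + 3 = 5.
L ∈ {1, 2, 3, 4, 5}.
That is 5 values.

5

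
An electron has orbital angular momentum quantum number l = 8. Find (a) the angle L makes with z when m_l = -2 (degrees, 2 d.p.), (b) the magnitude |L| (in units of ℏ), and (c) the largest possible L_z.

For m_l = -2: cos θ = -2/√72, θ ≈ 103.63°.
|L| = ℏ√(8·9) = 6√2 ℏ ≈ 8.485ℏ.
L_z,max = lℏ = 8ℏ.

θ(m_l=-2) ≈ 103.63°; |L| = 6√2 ℏ ≈ 8.485ℏ; L_z,max = 8ℏ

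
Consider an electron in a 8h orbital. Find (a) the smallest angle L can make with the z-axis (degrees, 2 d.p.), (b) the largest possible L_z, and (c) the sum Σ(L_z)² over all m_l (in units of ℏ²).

The 8h subshell has l = 5.
cos θ_min = 5/√30, so θ_min ≈ 24.09°.
L_z,max = lℏ = 5ℏ.
Σ m_l² = 110, so Σ(L_z)² = 110 ℏ².

θ_min ≈ 24.09°; L_z,max = 5ℏ; Σ(L_z)² = 110 ℏ²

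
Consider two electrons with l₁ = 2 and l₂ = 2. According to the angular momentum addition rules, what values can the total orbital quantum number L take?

L = 0, 1, 2, 3, 4

Angular momentum addition gives L = |l₁ − l₂|, …, l₁ + l₂.
So L can be 0, 1, 2, 3, 4.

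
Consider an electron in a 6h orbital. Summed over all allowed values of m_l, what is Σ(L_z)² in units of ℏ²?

Σ(L_z)² = 110 ℏ²

For 6h, l = 5.
m_l runs from −5 to 5, i.e. {-5, -4, -3, -2, -1, 0, 1, 2, 3, 4, 5}.
Summing m² from −5 to 5: Σ m_l² = 110.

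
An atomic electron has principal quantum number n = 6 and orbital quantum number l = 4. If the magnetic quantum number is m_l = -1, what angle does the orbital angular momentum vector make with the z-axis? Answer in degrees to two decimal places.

θ ≈ 102.92°

|L|² = l(l+1)ℏ² = 20ℏ², so |L| = 2√5 ℏ.
L_z = m_l ℏ = −1ℏ.
cos θ = L_z/|L| = -1/√20, so θ ≈ 102.92°.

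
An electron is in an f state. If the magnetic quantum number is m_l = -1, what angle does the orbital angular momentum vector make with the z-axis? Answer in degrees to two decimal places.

θ ≈ 106.78°

For an f orbital, l = 3.
|L| = ℏ√(l(l+1)) = 2√3 ℏ.
L_z = m_l ℏ = −1ℏ.
cos θ = L_z/|L| = -1/√12, so θ ≈ 106.78°.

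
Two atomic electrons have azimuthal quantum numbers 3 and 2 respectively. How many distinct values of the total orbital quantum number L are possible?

Angular momentum addition gives L = |l₁ − l₂|, …, l₁ + l₂.
L ∈ {1, 2, 3, 4, 5}.
That is 5 values.

5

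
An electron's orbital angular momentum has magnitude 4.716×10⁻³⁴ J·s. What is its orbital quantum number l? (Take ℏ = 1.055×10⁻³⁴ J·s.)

l = 4

Dividing by ℏ: |L|/ℏ ≈ 4.470.
(|L|/ℏ)² = l(l+1) ≈ 19.98 ⇒ l = 4.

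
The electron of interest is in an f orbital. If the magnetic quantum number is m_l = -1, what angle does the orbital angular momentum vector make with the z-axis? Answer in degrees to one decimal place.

For an f orbital, l = 3.
|L| = ℏ√(l(l+1)) = 2√3 ℏ.
L_z = m_l ℏ = −1ℏ.
cos θ = L_z/|L| = -1/√12, so θ ≈ 106.8°.

θ ≈ 106.8°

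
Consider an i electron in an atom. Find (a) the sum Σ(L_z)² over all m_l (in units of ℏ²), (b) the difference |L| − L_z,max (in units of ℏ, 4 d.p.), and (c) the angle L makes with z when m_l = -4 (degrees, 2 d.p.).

Σ(L_z)² = 182 ℏ²; |L|−L_z,max ≈ 0.4807ℏ; θ(m_l=-4) ≈ 128.11°

I corresponds to l = 6.
Σ m_l² = 182, so Σ(L_z)² = 182 ℏ².
|L| − L_z,max = (√42 − 6)ℏ ≈ 0.4807ℏ.
For m_l = -4: cos θ = -4/√42, θ ≈ 128.11°.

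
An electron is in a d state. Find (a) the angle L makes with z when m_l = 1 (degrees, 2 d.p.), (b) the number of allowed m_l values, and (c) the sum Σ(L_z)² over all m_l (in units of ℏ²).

θ(m_l=1) ≈ 65.91°; 5 values; Σ(L_z)² = 10 ℏ²

For a d orbital, l = 2.
For m_l = 1: cos θ = 1/√6, θ ≈ 65.91°.
There are 2l+1 = 5 values of m_l.
Σ m_l² = 10, so Σ(L_z)² = 10 ℏ².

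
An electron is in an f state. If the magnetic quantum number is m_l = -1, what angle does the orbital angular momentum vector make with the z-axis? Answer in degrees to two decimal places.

θ ≈ 106.78°

An f state has l = 3.
|L|² = l(l+1)ℏ² = 12ℏ², so |L| = 2√3 ℏ.
L_z = m_l ℏ = −1ℏ.
cos θ = L_z/|L| = -1/√12, so θ ≈ 106.78°.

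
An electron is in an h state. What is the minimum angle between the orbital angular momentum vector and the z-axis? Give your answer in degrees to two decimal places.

For an h orbital, l = 5.
|L|² = l(l+1)ℏ² = 30ℏ², so |L| = √30 ℏ.
The smallest angle corresponds to the largest L_z, i.e. m_l = l = 5, giving L_z = 5ℏ.
cos θ_min = 5/√30, so θ_min ≈ 24.09°.

θ_min ≈ 24.09°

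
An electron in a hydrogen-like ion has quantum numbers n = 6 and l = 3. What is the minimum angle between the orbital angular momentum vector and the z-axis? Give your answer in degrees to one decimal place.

θ_min ≈ 30.0°

|L| = ℏ√(l(l+1)) = 2√3 ℏ.
The smallest angle corresponds to the largest L_z, i.e. m_l = l = 3, giving L_z = 3ℏ.
cos θ_min = 3/√12, so θ_min ≈ 30.0°.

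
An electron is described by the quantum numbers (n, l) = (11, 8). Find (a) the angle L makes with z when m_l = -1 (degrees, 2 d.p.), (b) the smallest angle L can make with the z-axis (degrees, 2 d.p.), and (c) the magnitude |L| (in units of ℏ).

For m_l = -1: cos θ = -1/√72, θ ≈ 96.77°.
cos θ_min = 8/√72, so θ_min ≈ 19.47°.
|L| = ℏ√(8·9) = 6√2 ℏ ≈ 8.485ℏ.

θ(m_l=-1) ≈ 96.77°; θ_min ≈ 19.47°; |L| = 6√2 ℏ ≈ 8.485ℏ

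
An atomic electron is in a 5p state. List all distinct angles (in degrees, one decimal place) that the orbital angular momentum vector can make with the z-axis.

θ ∈ {45.0°, 90.0°, 135.0°}

The 5p subshell has l = 1.
|L| = ℏ√(l(l+1)) = √2 ℏ.
cos θ = m_l/√2 for each m_l ∈ {-1, 0, 1}.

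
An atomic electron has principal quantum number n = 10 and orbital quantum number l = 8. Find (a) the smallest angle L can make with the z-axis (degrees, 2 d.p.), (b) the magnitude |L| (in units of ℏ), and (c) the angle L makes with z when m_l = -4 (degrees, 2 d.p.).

θ_min ≈ 19.47°; |L| = 6√2 ℏ ≈ 8.485ℏ; θ(m_l=-4) ≈ 118.13°

cos θ_min = 8/√72, so θ_min ≈ 19.47°.
|L| = ℏ√(8·9) = 6√2 ℏ ≈ 8.485ℏ.
For m_l = -4: cos θ = -4/√72, θ ≈ 118.13°.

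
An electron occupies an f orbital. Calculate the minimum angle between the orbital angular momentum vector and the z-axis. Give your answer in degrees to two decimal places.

For an f orbital, l = 3.
|L|² = l(l+1)ℏ² = 12ℏ², so |L| = 2√3 ℏ.
The smallest angle corresponds to the largest L_z, i.e. m_l = l = 3, giving L_z = 3ℏ.
cos θ_min = 3/√12, so θ_min ≈ 30.00°.

θ_min ≈ 30.00°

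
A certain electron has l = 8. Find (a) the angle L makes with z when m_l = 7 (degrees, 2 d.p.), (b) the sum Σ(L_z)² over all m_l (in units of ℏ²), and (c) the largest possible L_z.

θ(m_l=7) ≈ 34.42°; Σ(L_z)² = 408 ℏ²; L_z,max = 8ℏ

For m_l = 7: cos θ = 7/√72, θ ≈ 34.42°.
Σ m_l² = 408, so Σ(L_z)² = 408 ℏ².
L_z,max = lℏ = 8ℏ.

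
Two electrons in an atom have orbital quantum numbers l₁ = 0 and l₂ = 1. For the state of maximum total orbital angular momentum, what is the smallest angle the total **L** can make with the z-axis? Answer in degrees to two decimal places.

By the triangle rule, |l₁ − l₂| ≤ L ≤ l₁ + l₂.
So L can be 1.
The maximum is L = 1, with |L_tot| = ℏ√(1·2) = √2 ℏ.
The minimum angle with z is arccos(1/√2) ≈ 45.00°.

θ_min ≈ 45.00°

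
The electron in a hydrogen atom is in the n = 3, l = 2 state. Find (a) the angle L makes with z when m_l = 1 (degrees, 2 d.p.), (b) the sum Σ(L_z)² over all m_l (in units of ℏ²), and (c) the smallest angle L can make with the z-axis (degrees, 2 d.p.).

θ(m_l=1) ≈ 65.91°; Σ(L_z)² = 10 ℏ²; θ_min ≈ 35.26°

For m_l = 1: cos θ = 1/√6, θ ≈ 65.91°.
Σ m_l² = 10, so Σ(L_z)² = 10 ℏ².
cos θ_min = 2/√6, so θ_min ≈ 35.26°.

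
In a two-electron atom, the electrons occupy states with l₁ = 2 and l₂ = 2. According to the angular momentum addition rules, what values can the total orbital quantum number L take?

L = 0, 1, 2, 3, 4

The total orbital quantum number L ranges from |l₁ − l₂| to l₁ + l₂ in integer steps.
Allowed values: L = 0, 1, 2, 3, 4.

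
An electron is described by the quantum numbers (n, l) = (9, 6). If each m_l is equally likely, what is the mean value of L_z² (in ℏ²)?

m_l ∈ {-6, -5, -4, -3, -2, -1, 0, 1, 2, 3, 4, 5, 6}.
⟨L_z²⟩ = ℏ²·(Σ m_l²)/(2l+1) = ℏ²·182/13 = 14ℏ².

⟨L_z²⟩ = 14 ℏ²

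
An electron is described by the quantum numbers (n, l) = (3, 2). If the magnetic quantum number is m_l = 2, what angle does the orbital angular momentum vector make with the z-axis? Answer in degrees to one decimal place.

θ ≈ 35.3°

|L|² = l(l+1)ℏ² = 6ℏ², so |L| = √6 ℏ.
L_z = m_l ℏ = 2ℏ.
cos θ = L_z/|L| = 2/√6, so θ ≈ 35.3°.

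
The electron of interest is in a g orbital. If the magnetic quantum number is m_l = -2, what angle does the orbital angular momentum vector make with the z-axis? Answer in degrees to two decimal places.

A g state has l = 4.
|L| = ℏ√(l(l+1)) = 2√5 ℏ.
L_z = m_l ℏ = −2ℏ.
cos θ = L_z/|L| = -2/√20, so θ ≈ 116.57°.

θ ≈ 116.57°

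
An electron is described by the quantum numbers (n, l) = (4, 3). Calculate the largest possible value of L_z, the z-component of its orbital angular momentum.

L_z = m_l ℏ with m_l ∈ {−3, …, 3}; the maximum is m_l = 3.

L_z,max = 3ℏ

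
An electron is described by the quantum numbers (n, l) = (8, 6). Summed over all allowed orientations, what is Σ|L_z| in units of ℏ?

The allowed m_l values are -6, -5, -4, -3, -2, -1, 0, 1, 2, 3, 4, 5, 6.
Σ|m_l| = 2·6(6+1)/2 = 42.

Σ|L_z| = 42 ℏ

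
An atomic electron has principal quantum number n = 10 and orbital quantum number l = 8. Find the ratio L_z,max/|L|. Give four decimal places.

|L| = 6√2 ℏ ≈ 8.4853ℏ, while L_z,max = lℏ = 8ℏ.
L_z,max/|L| = 8/√72 = 0.9428.

L_z,max/|L| = 0.9428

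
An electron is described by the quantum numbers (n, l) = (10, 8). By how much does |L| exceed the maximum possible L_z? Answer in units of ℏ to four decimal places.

|L| = 6√2 ℏ ≈ 8.4853ℏ, while L_z,max = lℏ = 8ℏ.
The difference is (6√2 − 8)ℏ ≈ 0.4853ℏ.

|L| − L_z,max ≈ 0.4853ℏ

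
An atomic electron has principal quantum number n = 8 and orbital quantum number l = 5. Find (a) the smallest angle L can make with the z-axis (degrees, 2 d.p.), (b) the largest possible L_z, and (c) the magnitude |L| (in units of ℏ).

cos θ_min = 5/√30, so θ_min ≈ 24.09°.
L_z,max = lℏ = 5ℏ.
|L| = ℏ√(5·6) = √30 ℏ ≈ 5.477ℏ.

θ_min ≈ 24.09°; L_z,max = 5ℏ; |L| = √30 ℏ ≈ 5.477ℏ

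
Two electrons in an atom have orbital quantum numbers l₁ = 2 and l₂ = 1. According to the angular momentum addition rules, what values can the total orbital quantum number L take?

L = 1, 2, 3

The total orbital quantum number L ranges from |l₁ − l₂| to l₁ + l₂ in integer steps.
L ∈ {1, 2, 3}.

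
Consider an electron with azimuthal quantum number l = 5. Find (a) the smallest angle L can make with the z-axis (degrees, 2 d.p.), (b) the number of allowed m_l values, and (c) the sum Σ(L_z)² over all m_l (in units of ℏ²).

cos θ_min = 5/√30, so θ_min ≈ 24.09°.
There are 2l+1 = 11 values of m_l.
Σ m_l² = 110, so Σ(L_z)² = 110 ℏ².

θ_min ≈ 24.09°; 11 values; Σ(L_z)² = 110 ℏ²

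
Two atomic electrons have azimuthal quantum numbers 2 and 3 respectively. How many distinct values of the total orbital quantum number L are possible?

The total orbital quantum number L ranges from |l₁ − l₂| to l₁ + l₂ in integer steps.
Allowed values: L = 1, 2, 3, 4, 5.
That is 5 values.

5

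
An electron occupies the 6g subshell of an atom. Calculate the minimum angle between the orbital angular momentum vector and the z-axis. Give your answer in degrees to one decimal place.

The 6g subshell has l = 4.
|L| = √(l(l+1)) ℏ = 2√5 ℏ.
The smallest angle corresponds to the largest L_z, i.e. m_l = l = 4, giving L_z = 4ℏ.
cos θ_min = 4/√20, so θ_min ≈ 26.6°.

θ_min ≈ 26.6°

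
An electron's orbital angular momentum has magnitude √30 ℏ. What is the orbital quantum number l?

l = 5

|L| = ℏ√(l(l+1)), so l(l+1) = 30.
l² + l − 30 = 0 ⇒ l = 5.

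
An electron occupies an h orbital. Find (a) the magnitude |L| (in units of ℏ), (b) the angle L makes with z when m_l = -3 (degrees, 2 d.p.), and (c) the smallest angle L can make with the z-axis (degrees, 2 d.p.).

For an h orbital, l = 5.
|L| = ℏ√(5·6) = √30 ℏ ≈ 5.477ℏ.
For m_l = -3: cos θ = -3/√30, θ ≈ 123.21°.
cos θ_min = 5/√30, so θ_min ≈ 24.09°.

|L| = √30 ℏ ≈ 5.477ℏ; θ(m_l=-3) ≈ 123.21°; θ_min ≈ 24.09°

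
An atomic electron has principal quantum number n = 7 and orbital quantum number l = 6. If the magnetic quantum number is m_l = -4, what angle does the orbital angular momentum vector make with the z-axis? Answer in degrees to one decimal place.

|L|² = l(l+1)ℏ² = 42ℏ², so |L| = √42 ℏ.
L_z = m_l ℏ = −4ℏ.
cos θ = L_z/|L| = -4/√42, so θ ≈ 128.1°.

θ ≈ 128.1°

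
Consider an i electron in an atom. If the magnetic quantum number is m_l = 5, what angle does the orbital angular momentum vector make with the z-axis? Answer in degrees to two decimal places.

For an i orbital, l = 6.
|L| = ℏ√(l(l+1)) = √42 ℏ.
L_z = m_l ℏ = 5ℏ.
cos θ = L_z/|L| = 5/√42, so θ ≈ 39.51°.

θ ≈ 39.51°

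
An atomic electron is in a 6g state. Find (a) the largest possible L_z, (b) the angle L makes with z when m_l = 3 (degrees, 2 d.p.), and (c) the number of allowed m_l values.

For 6g, l = 4.
L_z,max = lℏ = 4ℏ.
For m_l = 3: cos θ = 3/√20, θ ≈ 47.87°.
There are 2l+1 = 9 values of m_l.

L_z,max = 4ℏ; θ(m_l=3) ≈ 47.87°; 9 values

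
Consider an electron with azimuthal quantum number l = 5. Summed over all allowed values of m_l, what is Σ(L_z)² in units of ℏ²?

Σ(L_z)² = 110 ℏ²

m_l ∈ {-5, -4, -3, -2, -1, 0, 1, 2, 3, 4, 5}.
Σ m_l² = l(l+1)(2l+1)/3 = 5·6·11/3 = 110.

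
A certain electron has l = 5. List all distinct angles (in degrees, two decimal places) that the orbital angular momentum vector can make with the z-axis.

|L|² = l(l+1)ℏ² = 30ℏ², so |L| = √30 ℏ.
cos θ = m_l/√30 for each m_l ∈ {-5, -4, -3, -2, -1, 0, 1, 2, 3, 4, 5}.

θ ∈ {24.09°, 43.09°, 56.79°, 68.58°, 79.48°, 90.00°, 100.52°, 111.42°, 123.21°, 136.91°, 155.91°}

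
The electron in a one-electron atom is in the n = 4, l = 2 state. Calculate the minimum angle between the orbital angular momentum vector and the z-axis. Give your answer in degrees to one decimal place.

|L|² = l(l+1)ℏ² = 6ℏ², so |L| = √6 ℏ.
The smallest angle corresponds to the largest L_z, i.e. m_l = l = 2, giving L_z = 2ℏ.
cos θ_min = 2/√6, so θ_min ≈ 35.3°.

θ_min ≈ 35.3°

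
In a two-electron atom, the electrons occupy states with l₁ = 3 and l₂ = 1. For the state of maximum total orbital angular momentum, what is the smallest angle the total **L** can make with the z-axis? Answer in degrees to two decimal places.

θ_min ≈ 26.57°

The total orbital quantum number L ranges from |l₁ − l₂| to l₁ + l₂ in integer steps.
Allowed values: L = 2, 3, 4.
The maximum is L = 4, with |L_tot| = ℏ√(4·5) = 2√5 ℏ.
The minimum angle with z is arccos(4/√20) ≈ 26.57°.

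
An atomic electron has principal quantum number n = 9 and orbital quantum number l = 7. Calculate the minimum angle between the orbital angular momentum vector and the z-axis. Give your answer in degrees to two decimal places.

θ_min ≈ 20.70°

|L| = ℏ√(l(l+1)) = 2√14 ℏ.
The smallest angle corresponds to the largest L_z, i.e. m_l = l = 7, giving L_z = 7ℏ.
cos θ_min = 7/√56, so θ_min ≈ 20.70°.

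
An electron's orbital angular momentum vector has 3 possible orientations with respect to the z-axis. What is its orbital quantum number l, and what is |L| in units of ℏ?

Since there are 2l+1 = 3 values of m_l, l = 1.
|L| = ℏ√(l(l+1)) = ℏ√(1·2) = √2 ℏ.

l = 1, |L| = √2 ℏ ≈ 1.414ℏ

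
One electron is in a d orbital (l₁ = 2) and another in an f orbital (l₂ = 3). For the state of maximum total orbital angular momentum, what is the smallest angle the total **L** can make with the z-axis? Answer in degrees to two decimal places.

θ_min ≈ 24.09°

Angular momentum addition gives L = |l₁ − l₂|, …, l₁ + l₂.
Allowed values: L = 1, 2, 3, 4, 5.
The maximum is L = 5, with |L_tot| = ℏ√(5·6) = √30 ℏ.
The minimum angle with z is arccos(5/√30) ≈ 24.09°.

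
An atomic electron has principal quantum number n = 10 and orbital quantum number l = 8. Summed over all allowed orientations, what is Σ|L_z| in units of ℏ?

Σ|L_z| = 72 ℏ

The allowed m_l values are -8, -7, -6, -5, -4, -3, -2, -1, 0, 1, 2, 3, 4, 5, 6, 7, 8.
Σ|m_l| = 2(1+2+…+8) = 72.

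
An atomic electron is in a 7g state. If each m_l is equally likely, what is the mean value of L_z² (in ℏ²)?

⟨L_z²⟩ = 6.667 ℏ²

7g means n = 7, l = 4.
m_l runs from −4 to 4, i.e. {-4, -3, -2, -1, 0, 1, 2, 3, 4}.
⟨L_z²⟩ = ℏ²·l(l+1)/3 = 6.667ℏ².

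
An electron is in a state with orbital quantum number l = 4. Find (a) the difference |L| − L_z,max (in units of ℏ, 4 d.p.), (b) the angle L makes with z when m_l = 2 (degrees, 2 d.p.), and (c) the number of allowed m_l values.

|L|−L_z,max ≈ 0.4721ℏ; θ(m_l=2) ≈ 63.43°; 9 values

|L| − L_z,max = (2√5 − 4)ℏ ≈ 0.4721ℏ.
For m_l = 2: cos θ = 2/√20, θ ≈ 63.43°.
There are 2l+1 = 9 values of m_l.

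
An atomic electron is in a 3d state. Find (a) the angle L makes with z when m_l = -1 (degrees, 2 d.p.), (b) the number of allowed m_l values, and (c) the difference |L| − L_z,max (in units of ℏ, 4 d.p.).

3d means n = 3, l = 2.
For m_l = -1: cos θ = -1/√6, θ ≈ 114.09°.
There are 2l+1 = 5 values of m_l.
|L| − L_z,max = (√6 − 2)ℏ ≈ 0.4495ℏ.

θ(m_l=-1) ≈ 114.09°; 5 values; |L|−L_z,max ≈ 0.4495ℏ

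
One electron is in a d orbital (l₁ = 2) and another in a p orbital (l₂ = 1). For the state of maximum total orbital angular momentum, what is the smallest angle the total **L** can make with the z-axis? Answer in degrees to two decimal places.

L runs from |2 − 1| = 1 to 2 + 1 = 3.
Allowed values: L = 1, 2, 3.
The maximum is L = 3, with |L_tot| = ℏ√(3·4) = 2√3 ℏ.
The minimum angle with z is arccos(3/√12) ≈ 30.00°.

θ_min ≈ 30.00°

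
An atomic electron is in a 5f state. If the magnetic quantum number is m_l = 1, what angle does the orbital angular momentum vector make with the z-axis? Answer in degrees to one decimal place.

For 5f, l = 3.
|L|² = l(l+1)ℏ² = 12ℏ², so |L| = 2√3 ℏ.
L_z = m_l ℏ = 1ℏ.
cos θ = L_z/|L| = 1/√12, so θ ≈ 73.2°.

θ ≈ 73.2°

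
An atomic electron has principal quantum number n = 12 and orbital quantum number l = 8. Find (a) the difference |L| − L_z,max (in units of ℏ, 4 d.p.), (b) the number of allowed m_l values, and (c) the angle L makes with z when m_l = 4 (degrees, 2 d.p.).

|L| − L_z,max = (6√2 − 8)ℏ ≈ 0.4853ℏ.
There are 2l+1 = 17 values of m_l.
For m_l = 4: cos θ = 4/√72, θ ≈ 61.87°.

|L|−L_z,max ≈ 0.4853ℏ; 17 values; θ(m_l=4) ≈ 61.87°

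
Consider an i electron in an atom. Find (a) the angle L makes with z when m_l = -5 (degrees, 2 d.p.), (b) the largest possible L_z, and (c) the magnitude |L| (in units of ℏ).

θ(m_l=-5) ≈ 140.49°; L_z,max = 6ℏ; |L| = √42 ℏ ≈ 6.481ℏ

I corresponds to l = 6.
For m_l = -5: cos θ = -5/√42, θ ≈ 140.49°.
L_z,max = lℏ = 6ℏ.
|L| = ℏ√(6·7) = √42 ℏ ≈ 6.481ℏ.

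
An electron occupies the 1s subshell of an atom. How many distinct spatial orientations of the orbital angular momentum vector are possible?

1s means n = 1, l = 0.
The number of m_l values is 2l + 1 = 2·0 + 1 = 1.

1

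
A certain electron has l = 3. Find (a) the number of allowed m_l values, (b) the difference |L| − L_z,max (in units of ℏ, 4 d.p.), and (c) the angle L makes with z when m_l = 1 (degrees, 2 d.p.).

7 values; |L|−L_z,max ≈ 0.4641ℏ; θ(m_l=1) ≈ 73.22°

There are 2l+1 = 7 values of m_l.
|L| − L_z,max = (2√3 − 3)ℏ ≈ 0.4641ℏ.
For m_l = 1: cos θ = 1/√12, θ ≈ 73.22°.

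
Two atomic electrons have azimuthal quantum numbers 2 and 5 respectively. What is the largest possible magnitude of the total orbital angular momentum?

|L_tot|_max = 2√14 ℏ ≈ 7.483ℏ

L runs from |2 − 5| = 3 to 2 + 5 = 7.
Allowed values: L = 3, 4, 5, 6, 7.
The largest magnitude corresponds to L = 7: |L_tot| = ℏ√(7·8) = 2√14 ℏ.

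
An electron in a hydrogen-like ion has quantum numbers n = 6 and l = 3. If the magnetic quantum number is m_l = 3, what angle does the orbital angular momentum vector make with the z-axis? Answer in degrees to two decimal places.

θ ≈ 30.00°

|L| = ℏ√(l(l+1)) = 2√3 ℏ.
L_z = m_l ℏ = 3ℏ.
cos θ = L_z/|L| = 3/√12, so θ ≈ 30.00°.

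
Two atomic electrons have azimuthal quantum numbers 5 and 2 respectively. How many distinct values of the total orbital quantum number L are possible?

5

The total orbital quantum number L ranges from |l₁ − l₂| to l₁ + l₂ in integer steps.
L ∈ {3, 4, 5, 6, 7}.
That is 5 values.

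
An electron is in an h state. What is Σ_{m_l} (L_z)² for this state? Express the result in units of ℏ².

Σ(L_z)² = 110 ℏ²

The letter h corresponds to l = 5.
m_l ∈ {-5, -4, -3, -2, -1, 0, 1, 2, 3, 4, 5}.
Σ m_l² = 2·(1 + 4 + 9 + 16 + 25) = 110.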